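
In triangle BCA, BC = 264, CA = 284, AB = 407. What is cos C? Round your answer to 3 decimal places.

By the law of cosines, cos C = (BC² + CA² − AB²) / (2·BC·CA) ≈ -0.10201, so ∠C ≈ 95.86°.

cos C ≈ -0.102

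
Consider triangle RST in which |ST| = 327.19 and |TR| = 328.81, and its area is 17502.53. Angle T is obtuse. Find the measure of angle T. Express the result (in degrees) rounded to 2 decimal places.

161.01

From area = ½·|ST|·|TR|·sin T, we get sin T = 2·area/(|ST|·|TR|) ≈ 0.32538.
Taking the obtuse solution, ∠T ≈ 161.01°.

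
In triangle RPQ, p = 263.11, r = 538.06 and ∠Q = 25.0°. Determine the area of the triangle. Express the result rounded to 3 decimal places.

Area = ½·r·p·sin Q ≈ 29915.

area ≈ 29914.815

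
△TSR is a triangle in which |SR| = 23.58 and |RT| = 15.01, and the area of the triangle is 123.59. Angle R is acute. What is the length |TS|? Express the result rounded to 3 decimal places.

From area = ½·|SR|·|RT|·sin R, we get sin R = 2·area/(|SR|·|RT|) ≈ 0.69838.
Taking the acute solution, ∠R ≈ 44.30°.
Law of cosines then gives |TS| ≈ 16.573.

16.573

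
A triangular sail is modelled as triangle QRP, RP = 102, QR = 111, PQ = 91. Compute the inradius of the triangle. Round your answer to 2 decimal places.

Semiperimeter s = (102 + 91 + 111)/2 = 152.
Heron's formula: area = √(152·50·61·41) ≈ 4359.8.
Inradius = area/s = 4359.8/152 ≈ 28.683.

r ≈ 28.68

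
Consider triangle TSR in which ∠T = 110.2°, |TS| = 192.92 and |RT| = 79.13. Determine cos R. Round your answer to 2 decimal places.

By the law of cosines, |SR|² = |RT|² + |TS|² − 2·|RT|·|TS|·cos T = 54022, so |SR| ≈ 232.43.
Law of cosines again: cos R = (|SR|² + |RT|² − |TS|²)/(2·|SR|·|RT|) ≈ 0.62706, so ∠R ≈ 51.17°.

cos R ≈ 0.63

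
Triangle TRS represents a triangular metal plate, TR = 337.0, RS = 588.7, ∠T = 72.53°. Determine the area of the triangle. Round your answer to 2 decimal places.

area ≈ 95529.72

Law of sines: sin S = TR·sin T/RS ≈ 0.54604.
Since RS ≥ TR, only the acute value applies: ∠S ≈ 33.10°.
Then ∠R = 180° − ∠T − ∠S ≈ 74.37°.
Law of sines gives ST = RS·sin R/sin T ≈ 594.36.
Area = ½·RS·TR·sin R ≈ 95530.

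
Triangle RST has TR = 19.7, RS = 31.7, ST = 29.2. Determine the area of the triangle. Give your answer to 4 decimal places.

area ≈ 281.5120

Semiperimeter s = (29.2 + 19.7 + 31.7)/2 = 40.3.
Heron's formula: area = √(40.3·11.1·20.6·8.6) ≈ 281.51.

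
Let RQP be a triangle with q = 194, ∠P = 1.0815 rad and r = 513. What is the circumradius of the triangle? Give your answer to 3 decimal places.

257.885

By the law of cosines, p² = r² + q² − 2·r·q·cos P = 2.0725e+05, so p ≈ 455.25.
Area = ½·r·q·sin P ≈ 43922.
Circumradius = p/(2 sin P) ≈ 257.88.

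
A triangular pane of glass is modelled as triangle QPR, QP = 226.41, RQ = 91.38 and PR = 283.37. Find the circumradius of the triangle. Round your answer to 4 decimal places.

163.5969

By the law of cosines, cos Q = (RQ² + QP² − PR²) / (2·RQ·QP) ≈ -0.49994, so ∠Q ≈ 120.00°.
Circumradius = PR/(2 sin Q) ≈ 163.6.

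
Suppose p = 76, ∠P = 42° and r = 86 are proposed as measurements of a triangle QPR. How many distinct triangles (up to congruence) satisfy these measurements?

r·sin P = 86·sin(42°) ≈ 57.55.
Since r sin P < p < r (57.55 < 76 < 86), two triangles exist.

2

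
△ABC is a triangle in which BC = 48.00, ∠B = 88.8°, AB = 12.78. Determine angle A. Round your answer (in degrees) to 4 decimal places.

76.2142

By the law of cosines, CA² = AB² + BC² − 2·AB·BC·cos B = 2441.6, so CA ≈ 49.413.
Law of cosines again: cos A = (CA² + AB² − BC²)/(2·CA·AB) ≈ 0.23829, so ∠A ≈ 76.21°.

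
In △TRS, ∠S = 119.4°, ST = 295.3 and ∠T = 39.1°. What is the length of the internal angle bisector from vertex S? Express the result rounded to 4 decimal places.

t_S ≈ 188.4570

The third angle is ∠R = 180° − ∠S − ∠T = 21.50°.
Law of sines: RS = ST·sin T/sin R ≈ 508.15.
Law of sines: TR = ST·sin S/sin R ≈ 701.96.
The bisector from S has length 2·RS·ST·cos(∠S/2)/(RS+ST) ≈ 188.46.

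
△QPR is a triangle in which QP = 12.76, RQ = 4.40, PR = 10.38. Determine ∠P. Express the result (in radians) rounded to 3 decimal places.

∠P ≈ 0.323 rad

By the law of cosines, cos P = (QP² + PR² − RQ²) / (2·QP·PR) ≈ 0.94830, so ∠P ≈ 0.3230 rad.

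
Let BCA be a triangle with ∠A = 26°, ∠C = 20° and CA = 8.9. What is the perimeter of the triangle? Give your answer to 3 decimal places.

The third angle is ∠B = 180° − ∠C − ∠A = 134.00°.
Law of sines: AB = CA·sin C/sin B ≈ 4.2316.
Law of sines: BC = CA·sin A/sin B ≈ 5.4237.
Semiperimeter s = (8.9+4.2316+5.4237)/2 = 9.2777.
Perimeter = 8.9 + 4.2316 + 5.4237 = 18.555.

18.555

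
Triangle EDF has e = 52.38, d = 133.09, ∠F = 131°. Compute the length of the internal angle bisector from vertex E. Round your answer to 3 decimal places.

t_E ≈ 149.078

By the law of cosines, f² = e² + d² − 2·e·d·cos F = 29604, so f ≈ 172.06.
Law of cosines again: cos E = (d² + f² − e²)/(2·d·f) ≈ 0.97325, so ∠E ≈ 13.28°.
The bisector from E has length 2·d·f·cos(∠E/2)/(d+f) ≈ 149.08.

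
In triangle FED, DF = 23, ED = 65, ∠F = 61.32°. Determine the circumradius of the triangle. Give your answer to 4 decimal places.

Law of sines: sin E = DF·sin F/ED ≈ 0.31043.
Since ED ≥ DF, only the acute value applies: ∠E ≈ 18.09°.
Then ∠D = 180° − ∠F − ∠E ≈ 100.59°.
Law of sines gives FE = ED·sin D/sin F ≈ 72.827.
Circumradius = ED/(2 sin F) ≈ 37.045.

37.0449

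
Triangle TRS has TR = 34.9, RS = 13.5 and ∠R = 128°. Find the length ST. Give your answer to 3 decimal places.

44.502

By the law of cosines, ST² = TR² + RS² − 2·TR·RS·cos R = 1980.4, so ST ≈ 44.502.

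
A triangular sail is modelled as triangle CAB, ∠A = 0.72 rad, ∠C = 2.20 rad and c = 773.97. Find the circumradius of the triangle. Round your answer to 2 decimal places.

The third angle is ∠B = π − ∠C − ∠A = 0.222 rad.
Law of sines: a = c·sin A/sin C ≈ 631.23.
Law of sines: b = c·sin B/sin C ≈ 210.4.
Circumradius = c/(2 sin C) ≈ 478.65.

478.65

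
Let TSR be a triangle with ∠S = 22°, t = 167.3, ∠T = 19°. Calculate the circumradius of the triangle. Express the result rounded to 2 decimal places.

The third angle is ∠R = 180° − ∠T − ∠S = 139.00°.
Law of sines: s = t·sin S/sin T ≈ 192.5.
Law of sines: r = t·sin R/sin T ≈ 337.13.
Circumradius = t/(2 sin T) ≈ 256.94.

256.94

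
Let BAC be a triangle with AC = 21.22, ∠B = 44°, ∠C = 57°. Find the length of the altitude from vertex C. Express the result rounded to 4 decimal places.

The third angle is ∠A = 180° − ∠C − ∠B = 79.00°.
Law of sines: CB = AC·sin A/sin B ≈ 29.986.
Law of sines: BA = AC·sin C/sin B ≈ 25.619.
Area = ½·AC·CB·sin C ≈ 266.83.
The altitude from C has length 2·area/BA ≈ 20.83.

20.8301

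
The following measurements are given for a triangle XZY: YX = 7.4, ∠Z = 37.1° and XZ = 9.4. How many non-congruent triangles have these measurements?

XZ·sin Z = 9.4·sin(37.1°) ≈ 5.67.
Since XZ sin Z < YX < XZ (5.67 < 7.4 < 9.4), two triangles exist.

2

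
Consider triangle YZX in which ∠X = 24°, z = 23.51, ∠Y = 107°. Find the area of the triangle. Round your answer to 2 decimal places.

area ≈ 142.43

The third angle is ∠Z = 180° − ∠X − ∠Y = 49.00°.
Law of sines: y = z·sin Y/sin Z ≈ 29.79.
Law of sines: x = z·sin X/sin Z ≈ 12.67.
Area = ½·z·y·sin X ≈ 142.43.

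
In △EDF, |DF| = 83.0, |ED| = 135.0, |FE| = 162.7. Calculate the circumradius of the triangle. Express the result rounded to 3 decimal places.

81.500

By the law of cosines, cos E = (|FE|² + |ED|² − |DF|²) / (2·|FE|·|ED|) ≈ 0.86065, so ∠E ≈ 30.61°.
Circumradius = |DF|/(2 sin E) ≈ 81.5.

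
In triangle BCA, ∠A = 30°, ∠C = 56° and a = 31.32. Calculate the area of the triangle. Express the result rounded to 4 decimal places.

The third angle is ∠B = 180° − ∠C − ∠A = 94.00°.
Law of sines: b = a·sin B/sin A ≈ 62.487.
Law of sines: c = a·sin C/sin A ≈ 51.931.
Area = ½·a·b·sin C ≈ 811.26.

area ≈ 811.2571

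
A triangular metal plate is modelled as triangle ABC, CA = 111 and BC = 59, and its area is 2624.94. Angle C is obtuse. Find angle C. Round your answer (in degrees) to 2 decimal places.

∠C ≈ 126.71°

From area = ½·BC·CA·sin C, we get sin C = 2·area/(BC·CA) ≈ 0.80163.
Taking the obtuse solution, ∠C ≈ 126.71°.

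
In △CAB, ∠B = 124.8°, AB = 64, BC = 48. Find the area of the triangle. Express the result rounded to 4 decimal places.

1261.2852

Area = ½·AB·BC·sin B ≈ 1261.3.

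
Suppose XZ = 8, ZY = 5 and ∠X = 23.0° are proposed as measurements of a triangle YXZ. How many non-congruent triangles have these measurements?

XZ·sin X = 8·sin(23.0°) ≈ 3.126.
Since XZ sin X < ZY < XZ (3.126 < 5 < 8), two triangles exist.

2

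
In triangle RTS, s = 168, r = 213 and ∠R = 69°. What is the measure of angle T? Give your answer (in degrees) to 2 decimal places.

Law of sines: sin S = s·sin R/r ≈ 0.73635.
Since r ≥ s, only the acute value applies: ∠S ≈ 47.42°.
Then ∠T = 180° − ∠R − ∠S ≈ 63.58°.

∠T ≈ 63.58°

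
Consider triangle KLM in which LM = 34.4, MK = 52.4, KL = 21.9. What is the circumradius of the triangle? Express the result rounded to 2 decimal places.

By the law of cosines, cos K = (MK² + KL² − LM²) / (2·MK·KL) ≈ 0.88972, so ∠K ≈ 27.16°.
Circumradius = LM/(2 sin K) ≈ 37.677.

R ≈ 37.68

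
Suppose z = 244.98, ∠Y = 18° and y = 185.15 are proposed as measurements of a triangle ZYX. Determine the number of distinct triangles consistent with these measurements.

z·sin Y = 244.98·sin(18°) ≈ 75.7.
Since z sin Y < y < z (75.7 < 185.15 < 244.98), two triangles exist.

2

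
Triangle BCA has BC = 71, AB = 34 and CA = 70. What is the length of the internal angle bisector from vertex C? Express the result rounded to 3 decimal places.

By the law of cosines, cos C = (BC² + CA² − AB²) / (2·BC·CA) ≈ 0.88380, so ∠C ≈ 27.90°.
The bisector from C has length 2·BC·CA·cos(∠C/2)/(BC+CA) ≈ 68.418.

t_C ≈ 68.418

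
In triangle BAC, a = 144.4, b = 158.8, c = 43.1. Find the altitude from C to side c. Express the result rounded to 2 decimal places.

Semiperimeter s = (158.8 + 144.4 + 43.1)/2 = 173.15.
Heron's formula: area = √(173.15·14.35·28.75·130.05) ≈ 3048.
The altitude from C has length 2·area/c ≈ 141.44.

141.44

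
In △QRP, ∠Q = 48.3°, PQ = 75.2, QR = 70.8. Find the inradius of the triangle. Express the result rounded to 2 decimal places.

By the law of cosines, RP² = PQ² + QR² − 2·PQ·QR·cos Q = 3584.1, so RP ≈ 59.867.
Area = ½·PQ·QR·sin Q ≈ 1987.6.
Semiperimeter s = (59.867+75.2+70.8)/2 = 102.93.
Inradius = area/s = 1987.6/102.93 ≈ 19.31.

r ≈ 19.31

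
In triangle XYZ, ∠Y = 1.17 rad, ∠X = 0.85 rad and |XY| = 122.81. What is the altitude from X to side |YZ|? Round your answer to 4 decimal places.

The third angle is ∠Z = π − ∠X − ∠Y = 1.122 rad.
Law of sines: |YZ| = |XY|·sin X/sin Z ≈ 102.43.
Law of sines: |ZX| = |XY|·sin Y/sin Z ≈ 125.53.
Area = ½·|XY|·|YZ|·sin Y ≈ 5791.
The altitude from X has length 2·area/|YZ| ≈ 113.08.

113.0774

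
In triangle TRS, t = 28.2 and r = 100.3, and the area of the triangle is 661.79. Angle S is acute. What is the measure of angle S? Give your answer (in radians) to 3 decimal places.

∠S ≈ 0.487 rad

From area = ½·t·r·sin S, we get sin S = 2·area/(t·r) ≈ 0.46795.
Taking the acute solution, ∠S ≈ 0.487 rad.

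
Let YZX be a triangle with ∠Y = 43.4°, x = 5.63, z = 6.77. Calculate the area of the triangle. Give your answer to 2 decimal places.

Area = ½·z·x·sin Y ≈ 13.094.

13.09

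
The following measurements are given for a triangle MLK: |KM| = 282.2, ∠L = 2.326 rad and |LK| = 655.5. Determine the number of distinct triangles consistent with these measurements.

0

|LK|·sin L = 655.5·sin(2.326 rad) ≈ 477.3.
Since ∠L is not acute, a triangle exists only if |KM| > |LK|; here |KM| ≤ |LK|, so there is no triangle.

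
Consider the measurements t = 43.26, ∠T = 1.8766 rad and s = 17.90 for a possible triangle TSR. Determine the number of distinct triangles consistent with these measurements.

1

s·sin T = 17.90·sin(1.8766 rad) ≈ 17.07.
Since ∠T is not acute, a triangle exists only if t > s; here t > s, so there is exactly one triangle.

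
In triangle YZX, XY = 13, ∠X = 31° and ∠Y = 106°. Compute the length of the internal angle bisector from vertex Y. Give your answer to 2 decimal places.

6.73

The third angle is ∠Z = 180° − ∠X − ∠Y = 43.00°.
Law of sines: ZX = XY·sin Y/sin Z ≈ 18.323.
Law of sines: YZ = XY·sin X/sin Z ≈ 9.8175.
The bisector from Y has length 2·XY·YZ·cos(∠Y/2)/(XY+YZ) ≈ 6.7324.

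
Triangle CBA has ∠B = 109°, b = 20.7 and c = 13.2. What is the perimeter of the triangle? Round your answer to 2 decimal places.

46.12

Law of sines: sin C = c·sin B/b ≈ 0.60294.
Since b ≥ c, only the acute value applies: ∠C ≈ 37.08°.
Then ∠A = 180° − ∠B − ∠C ≈ 33.92°.
Law of sines gives a = b·sin A/sin B ≈ 12.217.
Semiperimeter s = (13.2+20.7+12.217)/2 = 23.058.
Perimeter = 13.2 + 20.7 + 12.217 = 46.117.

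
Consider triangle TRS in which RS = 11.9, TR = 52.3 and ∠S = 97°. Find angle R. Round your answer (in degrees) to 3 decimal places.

69.948

Law of sines: sin T = RS·sin S/TR ≈ 0.22584.
Since TR ≥ RS, only the acute value applies: ∠T ≈ 13.05°.
Then ∠R = 180° − ∠S − ∠T ≈ 69.95°.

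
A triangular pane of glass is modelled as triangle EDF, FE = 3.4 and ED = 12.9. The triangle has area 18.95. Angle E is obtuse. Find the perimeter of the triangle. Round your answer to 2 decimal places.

From area = ½·FE·ED·sin E, we get sin E = 2·area/(FE·ED) ≈ 0.86411.
Taking the obtuse solution, ∠E ≈ 120.22°.
Law of cosines then gives DF ≈ 14.904.
Perimeter = 14.904 + 3.4 + 12.9 = 31.204.

perimeter ≈ 31.20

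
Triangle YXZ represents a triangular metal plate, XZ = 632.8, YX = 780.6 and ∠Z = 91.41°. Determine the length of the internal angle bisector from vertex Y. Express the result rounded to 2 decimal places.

Law of sines: sin Y = XZ·sin Z/YX ≈ 0.81041.
Since YX ≥ XZ, only the acute value applies: ∠Y ≈ 54.14°.
Then ∠X = 180° − ∠Z − ∠Y ≈ 34.45°.
Law of sines gives ZY = YX·sin X/sin Z ≈ 441.75.
The bisector from Y has length 2·ZY·YX·cos(∠Y/2)/(ZY+YX) ≈ 502.41.

t_Y ≈ 502.41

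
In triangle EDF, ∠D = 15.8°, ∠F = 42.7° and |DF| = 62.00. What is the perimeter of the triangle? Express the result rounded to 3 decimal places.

The third angle is ∠E = 180° − ∠D − ∠F = 121.50°.
Law of sines: |FE| = |DF|·sin D/sin E ≈ 19.799.
Law of sines: |ED| = |DF|·sin F/sin E ≈ 49.313.
Semiperimeter s = (62+19.799+49.313)/2 = 65.556.
Perimeter = 62 + 19.799 + 49.313 = 131.11.

perimeter ≈ 131.112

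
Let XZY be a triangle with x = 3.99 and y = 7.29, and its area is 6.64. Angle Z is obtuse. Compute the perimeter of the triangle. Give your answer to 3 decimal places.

From area = ½·y·x·sin Z, we get sin Z = 2·area/(y·x) ≈ 0.45656.
Taking the obtuse solution, ∠Z ≈ 152.83°.
Law of cosines then gives z ≈ 10.992.
Perimeter = 3.99 + 10.992 + 7.29 = 22.272.

perimeter ≈ 22.272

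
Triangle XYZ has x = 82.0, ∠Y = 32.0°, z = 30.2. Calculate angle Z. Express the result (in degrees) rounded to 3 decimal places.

∠Z ≈ 15.844°

By the law of cosines, y² = z² + x² − 2·z·x·cos Y = 3435.8, so y ≈ 58.616.
Law of cosines again: cos Z = (x² + y² − z²)/(2·x·y) ≈ 0.96201, so ∠Z ≈ 15.84°.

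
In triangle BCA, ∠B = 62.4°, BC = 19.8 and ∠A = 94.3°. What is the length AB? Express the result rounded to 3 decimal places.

The third angle is ∠C = 180° − ∠A − ∠B = 23.30°.
Law of sines: AB = BC·sin C/sin A ≈ 7.8539.

7.854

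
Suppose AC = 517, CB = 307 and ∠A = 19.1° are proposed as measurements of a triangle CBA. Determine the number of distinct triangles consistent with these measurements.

2

AC·sin A = 517·sin(19.1°) ≈ 169.2.
Since AC sin A < CB < AC (169.2 < 307 < 517), two triangles exist.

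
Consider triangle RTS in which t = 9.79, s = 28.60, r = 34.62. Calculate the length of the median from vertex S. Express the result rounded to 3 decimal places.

m_S ≈ 21.041

Median from S: ½√(2·r² + 2·t² − s²) ≈ 21.041.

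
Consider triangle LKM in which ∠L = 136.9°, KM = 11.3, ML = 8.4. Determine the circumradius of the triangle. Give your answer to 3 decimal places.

Law of sines: sin K = ML·sin L/KM ≈ 0.50792.
Since KM ≥ ML, only the acute value applies: ∠K ≈ 30.53°.
Then ∠M = 180° − ∠L − ∠K ≈ 12.57°.
Law of sines gives LK = KM·sin M/sin L ≈ 3.6005.
Circumradius = KM/(2 sin L) ≈ 8.269.

8.269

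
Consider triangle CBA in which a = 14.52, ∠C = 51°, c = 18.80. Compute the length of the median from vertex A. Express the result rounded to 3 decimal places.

Law of sines: sin A = a·sin C/c ≈ 0.60022.
Since c ≥ a, only the acute value applies: ∠A ≈ 36.89°.
Then ∠B = 180° − ∠C − ∠A ≈ 92.11°.
Law of sines gives b = c·sin B/sin C ≈ 24.175.
Median from A: ½√(2·c² + 2·b² − a²) ≈ 20.401.

m_A ≈ 20.401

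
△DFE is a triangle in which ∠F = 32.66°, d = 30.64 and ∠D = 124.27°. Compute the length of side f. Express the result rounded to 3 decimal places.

20.009

The third angle is ∠E = 180° − ∠D − ∠F = 23.07°.
Law of sines: f = d·sin F/sin D ≈ 20.009.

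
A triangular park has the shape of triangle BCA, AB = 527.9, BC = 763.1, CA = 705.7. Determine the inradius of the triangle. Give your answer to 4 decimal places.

180.1169

Semiperimeter s = (705.7 + 527.9 + 763.1)/2 = 998.35.
Heron's formula: area = √(998.35·292.65·470.45·235.25) ≈ 1.7982e+05.
Inradius = area/s = 1.7982e+05/998.35 ≈ 180.12.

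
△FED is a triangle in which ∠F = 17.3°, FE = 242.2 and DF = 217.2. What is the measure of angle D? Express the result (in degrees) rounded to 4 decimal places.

∠D ≈ 101.0329°

By the law of cosines, ED² = DF² + FE² − 2·DF·FE·cos F = 5384.7, so ED ≈ 73.38.
Law of cosines again: cos D = (ED² + DF² − FE²)/(2·ED·DF) ≈ -0.19137, so ∠D ≈ 101.03°.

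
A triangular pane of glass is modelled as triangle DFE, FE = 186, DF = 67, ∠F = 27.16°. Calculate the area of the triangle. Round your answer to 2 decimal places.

area ≈ 2844.31

Area = ½·DF·FE·sin F ≈ 2844.3.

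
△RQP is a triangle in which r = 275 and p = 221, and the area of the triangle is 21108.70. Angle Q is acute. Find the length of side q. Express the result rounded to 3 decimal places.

192.430

From area = ½·p·r·sin Q, we get sin Q = 2·area/(p·r) ≈ 0.69465.
Taking the acute solution, ∠Q ≈ 44.00°.
Law of cosines then gives q ≈ 192.43.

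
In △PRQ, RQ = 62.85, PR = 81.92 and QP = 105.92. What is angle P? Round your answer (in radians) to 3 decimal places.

0.634

By the law of cosines, cos P = (QP² + PR² − RQ²) / (2·QP·PR) ≈ 0.80557, so ∠P ≈ 0.634 rad.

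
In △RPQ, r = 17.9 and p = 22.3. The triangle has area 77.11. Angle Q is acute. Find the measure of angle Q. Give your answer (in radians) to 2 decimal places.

∠Q ≈ 0.40 rad

From area = ½·r·p·sin Q, we get sin Q = 2·area/(r·p) ≈ 0.38635.
Taking the acute solution, ∠Q ≈ 0.3967 rad.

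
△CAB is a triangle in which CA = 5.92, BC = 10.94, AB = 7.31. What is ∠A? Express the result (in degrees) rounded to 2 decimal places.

111.13

By the law of cosines, cos A = (CA² + AB² − BC²) / (2·CA·AB) ≈ -0.36050, so ∠A ≈ 111.13°.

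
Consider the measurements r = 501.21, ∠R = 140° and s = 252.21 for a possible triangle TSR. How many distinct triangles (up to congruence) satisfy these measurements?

s·sin R = 252.21·sin(140°) ≈ 162.1.
Since ∠R is not acute, a triangle exists only if r > s; here r > s, so there is exactly one triangle.

1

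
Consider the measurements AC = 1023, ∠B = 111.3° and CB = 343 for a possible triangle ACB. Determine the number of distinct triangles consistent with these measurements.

1

CB·sin B = 343·sin(111.3°) ≈ 319.6.
Since ∠B is not acute, a triangle exists only if AC > CB; here AC > CB, so there is exactly one triangle.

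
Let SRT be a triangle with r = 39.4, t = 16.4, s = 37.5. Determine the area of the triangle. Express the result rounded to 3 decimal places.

Semiperimeter p = (37.5 + 39.4 + 16.4)/2 = 46.65.
Heron's formula: area = √(46.65·9.15·7.25·30.25) ≈ 305.96.

305.962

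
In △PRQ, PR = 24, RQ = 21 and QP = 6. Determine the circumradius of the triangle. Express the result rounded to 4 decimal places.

13.0492

By the law of cosines, cos P = (QP² + PR² − RQ²) / (2·QP·PR) ≈ 0.59375, so ∠P ≈ 53.58°.
Circumradius = RQ/(2 sin P) ≈ 13.049.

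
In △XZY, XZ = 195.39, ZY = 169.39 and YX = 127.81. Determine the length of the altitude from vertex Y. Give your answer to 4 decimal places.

109.4069

Semiperimeter s = (169.39 + 127.81 + 195.39)/2 = 246.29.
Heron's formula: area = √(246.29·76.905·118.48·50.905) ≈ 10689.
The altitude from Y has length 2·area/XZ ≈ 109.41.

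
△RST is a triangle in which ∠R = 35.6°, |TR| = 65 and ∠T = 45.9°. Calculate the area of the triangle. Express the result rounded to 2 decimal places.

892.91

The third angle is ∠S = 180° − ∠T − ∠R = 98.50°.
Law of sines: |ST| = |TR|·sin R/sin S ≈ 38.258.
Law of sines: |RS| = |TR|·sin T/sin S ≈ 47.197.
Area = ½·|TR|·|ST|·sin T ≈ 892.91.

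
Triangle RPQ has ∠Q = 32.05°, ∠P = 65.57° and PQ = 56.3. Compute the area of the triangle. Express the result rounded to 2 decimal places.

The third angle is ∠R = 180° − ∠P − ∠Q = 82.38°.
Law of sines: QR = PQ·sin P/sin R ≈ 51.716.
Law of sines: RP = PQ·sin Q/sin R ≈ 30.142.
Area = ½·PQ·QR·sin Q ≈ 772.54.

772.54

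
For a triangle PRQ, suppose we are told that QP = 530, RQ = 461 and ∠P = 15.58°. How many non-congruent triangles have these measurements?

2

QP·sin P = 530·sin(15.58°) ≈ 142.3.
Since QP sin P < RQ < QP (142.3 < 461 < 530), two triangles exist.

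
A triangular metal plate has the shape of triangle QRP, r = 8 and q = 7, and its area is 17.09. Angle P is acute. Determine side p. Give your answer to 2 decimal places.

From area = ½·q·r·sin P, we get sin P = 2·area/(q·r) ≈ 0.61036.
Taking the acute solution, ∠P ≈ 0.657 rad.
Law of cosines then gives p ≈ 4.9277.

4.93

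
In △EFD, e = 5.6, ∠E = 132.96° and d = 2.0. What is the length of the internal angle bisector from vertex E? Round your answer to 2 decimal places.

Law of sines: sin D = d·sin E/e ≈ 0.26137.
Since e ≥ d, only the acute value applies: ∠D ≈ 15.15°.
Then ∠F = 180° − ∠E − ∠D ≈ 31.89°.
Law of sines gives f = e·sin F/sin E ≈ 4.0424.
The bisector from E has length 2·f·d·cos(∠E/2)/(f+d) ≈ 1.0679.

1.07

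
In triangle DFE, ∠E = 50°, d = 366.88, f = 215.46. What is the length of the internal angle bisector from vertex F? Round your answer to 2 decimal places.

By the law of cosines, e² = d² + f² − 2·d·f·cos E = 79402, so e ≈ 281.78.
Law of cosines again: cos F = (e² + d² − f²)/(2·e·d) ≈ 0.81050, so ∠F ≈ 35.86°.
The bisector from F has length 2·e·d·cos(∠F/2)/(e+d) ≈ 303.27.

t_F ≈ 303.27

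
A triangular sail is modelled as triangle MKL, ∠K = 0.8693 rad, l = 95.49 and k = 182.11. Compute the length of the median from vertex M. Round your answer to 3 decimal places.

m_M ≈ 89.941

Law of sines: sin L = l·sin K/k ≈ 0.40054.
Since k ≥ l, only the acute value applies: ∠L ≈ 0.4121 rad.
Then ∠M = π − ∠K − ∠L ≈ 1.8602 rad.
Law of sines gives m = k·sin M/sin K ≈ 228.49.
Median from M: ½√(2·k² + 2·l² − m²) ≈ 89.941.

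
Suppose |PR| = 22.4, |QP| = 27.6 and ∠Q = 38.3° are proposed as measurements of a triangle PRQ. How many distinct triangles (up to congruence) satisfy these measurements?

|QP|·sin Q = 27.6·sin(38.3°) ≈ 17.11.
Since |QP| sin Q < |PR| < |QP| (17.11 < 22.4 < 27.6), two triangles exist.

2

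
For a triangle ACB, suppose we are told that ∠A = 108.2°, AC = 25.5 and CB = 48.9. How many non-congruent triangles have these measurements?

AC·sin A = 25.5·sin(108.2°) ≈ 24.22.
Since ∠A is not acute, a triangle exists only if CB > AC; here CB > AC, so there is exactly one triangle.

1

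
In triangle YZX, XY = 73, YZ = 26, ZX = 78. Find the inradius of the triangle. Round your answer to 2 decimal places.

r ≈ 10.72

Semiperimeter s = (78 + 73 + 26)/2 = 88.5.
Heron's formula: area = √(88.5·10.5·15.5·62.5) ≈ 948.79.
Inradius = area/s = 948.79/88.5 ≈ 10.721.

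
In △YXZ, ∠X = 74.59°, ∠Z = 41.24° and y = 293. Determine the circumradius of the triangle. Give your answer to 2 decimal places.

The third angle is ∠Y = 180° − ∠X − ∠Z = 64.17°.
Law of sines: x = y·sin X/sin Y ≈ 313.82.
Law of sines: z = y·sin Z/sin Y ≈ 214.59.
Circumradius = y/(2 sin Y) ≈ 162.76.

162.76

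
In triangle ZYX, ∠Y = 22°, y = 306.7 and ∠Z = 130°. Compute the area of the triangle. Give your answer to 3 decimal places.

The third angle is ∠X = 180° − ∠Z − ∠Y = 28.00°.
Law of sines: z = y·sin Z/sin Y ≈ 627.18.
Law of sines: x = y·sin X/sin Y ≈ 384.37.
Area = ½·y·z·sin X ≈ 45153.

45152.874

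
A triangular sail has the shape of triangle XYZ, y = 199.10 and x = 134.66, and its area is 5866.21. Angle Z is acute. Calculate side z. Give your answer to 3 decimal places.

From area = ½·x·y·sin Z, we get sin Z = 2·area/(x·y) ≈ 0.43760.
Taking the acute solution, ∠Z ≈ 25.95°.
Law of cosines then gives z ≈ 97.771.

97.771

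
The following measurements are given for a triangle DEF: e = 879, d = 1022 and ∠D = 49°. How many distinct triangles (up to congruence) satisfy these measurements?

e·sin D = 879·sin(49°) ≈ 663.4.
Since d ≥ e, exactly one triangle exists.

1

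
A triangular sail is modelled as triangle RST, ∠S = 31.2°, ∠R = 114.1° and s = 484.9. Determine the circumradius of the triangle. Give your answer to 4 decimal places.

468.0258

The third angle is ∠T = 180° − ∠R − ∠S = 34.70°.
Law of sines: r = s·sin R/sin S ≈ 854.46.
Law of sines: t = s·sin T/sin S ≈ 532.87.
Circumradius = s/(2 sin S) ≈ 468.03.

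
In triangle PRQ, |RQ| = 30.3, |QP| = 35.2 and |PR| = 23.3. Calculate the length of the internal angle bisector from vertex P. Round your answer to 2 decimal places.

t_P ≈ 24.50

By the law of cosines, cos P = (|QP|² + |PR|² − |RQ|²) / (2·|QP|·|PR|) ≈ 0.52663, so ∠P ≈ 58.22°.
The bisector from P has length 2·|QP|·|PR|·cos(∠P/2)/(|QP|+|PR|) ≈ 24.498.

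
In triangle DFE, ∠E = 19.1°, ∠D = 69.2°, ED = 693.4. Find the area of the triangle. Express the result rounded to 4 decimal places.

73569.2884

The third angle is ∠F = 180° − ∠E − ∠D = 91.70°.
Law of sines: FE = ED·sin D/sin F ≈ 648.49.
Law of sines: DF = ED·sin E/sin F ≈ 226.99.
Area = ½·ED·FE·sin E ≈ 73569.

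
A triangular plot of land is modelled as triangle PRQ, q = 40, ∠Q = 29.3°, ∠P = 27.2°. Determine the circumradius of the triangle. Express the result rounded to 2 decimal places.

40.87

The third angle is ∠R = 180° − ∠Q − ∠P = 123.50°.
Law of sines: p = q·sin P/sin Q ≈ 37.361.
Law of sines: r = q·sin R/sin Q ≈ 68.158.
Circumradius = q/(2 sin Q) ≈ 40.868.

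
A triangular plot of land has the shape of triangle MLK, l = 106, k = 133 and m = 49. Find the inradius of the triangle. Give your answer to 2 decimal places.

Semiperimeter s = (49 + 106 + 133)/2 = 144.
Heron's formula: area = √(144·95·38·11) ≈ 2391.3.
Inradius = area/s = 2391.3/144 ≈ 16.606.

r ≈ 16.61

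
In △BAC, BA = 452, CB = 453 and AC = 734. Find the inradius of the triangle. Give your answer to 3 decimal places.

Semiperimeter s = (734 + 453 + 452)/2 = 819.5.
Heron's formula: area = √(819.5·85.5·366.5·367.5) ≈ 97146.
Inradius = area/s = 97146/819.5 ≈ 118.54.

118.543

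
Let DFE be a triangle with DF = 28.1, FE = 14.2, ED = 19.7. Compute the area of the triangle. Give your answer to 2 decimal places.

area ≈ 130.64

Semiperimeter s = (14.2 + 19.7 + 28.1)/2 = 31.
Heron's formula: area = √(31·16.8·11.3·2.9) ≈ 130.64.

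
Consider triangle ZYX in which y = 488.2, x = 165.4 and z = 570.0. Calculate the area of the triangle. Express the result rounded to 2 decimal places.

37563.34

Semiperimeter s = (570 + 488.2 + 165.4)/2 = 611.8.
Heron's formula: area = √(611.8·41.8·123.6·446.4) ≈ 37563.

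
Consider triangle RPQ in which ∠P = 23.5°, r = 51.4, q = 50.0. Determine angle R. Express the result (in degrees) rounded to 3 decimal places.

∠R ≈ 82.048°

By the law of cosines, p² = q² + r² − 2·q·r·cos P = 428.27, so p ≈ 20.695.
Law of cosines again: cos R = (p² + q² − r²)/(2·p·q) ≈ 0.13835, so ∠R ≈ 82.05°.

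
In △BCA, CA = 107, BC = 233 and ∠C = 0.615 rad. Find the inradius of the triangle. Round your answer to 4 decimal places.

By the law of cosines, AB² = BC² + CA² − 2·BC·CA·cos C = 25012, so AB ≈ 158.15.
Area = ½·BC·CA·sin C ≈ 7192.1.
Semiperimeter s = (107+158.15+233)/2 = 249.08.
Inradius = area/s = 7192.1/249.08 ≈ 28.875.

r ≈ 28.8750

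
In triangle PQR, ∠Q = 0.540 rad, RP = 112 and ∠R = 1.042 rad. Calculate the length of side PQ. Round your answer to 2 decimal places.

188.09

The third angle is ∠P = π − ∠Q − ∠R = 1.560 rad.
Law of sines: PQ = RP·sin R/sin Q ≈ 188.09.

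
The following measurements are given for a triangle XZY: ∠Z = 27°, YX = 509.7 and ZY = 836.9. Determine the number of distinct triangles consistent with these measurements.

ZY·sin Z = 836.9·sin(27°) ≈ 379.9.
Since ZY sin Z < YX < ZY (379.9 < 509.7 < 836.9), two triangles exist.

2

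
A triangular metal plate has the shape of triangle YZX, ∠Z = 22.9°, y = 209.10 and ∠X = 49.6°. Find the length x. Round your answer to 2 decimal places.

The third angle is ∠Y = 180° − ∠Z − ∠X = 107.50°.
Law of sines: x = y·sin X/sin Y ≈ 166.97.

166.97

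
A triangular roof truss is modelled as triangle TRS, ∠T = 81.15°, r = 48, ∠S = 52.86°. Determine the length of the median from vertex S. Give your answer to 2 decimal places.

m_S ≈ 51.17

The third angle is ∠R = 180° − ∠S − ∠T = 45.99°.
Law of sines: t = r·sin T/sin R ≈ 65.945.
Law of sines: s = r·sin S/sin R ≈ 53.202.
Median from S: ½√(2·t² + 2·r² − s²) ≈ 51.174.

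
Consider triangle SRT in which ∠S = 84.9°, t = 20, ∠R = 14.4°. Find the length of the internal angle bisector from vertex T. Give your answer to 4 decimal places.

t_T ≈ 6.1472

The third angle is ∠T = 180° − ∠S − ∠R = 80.70°.
Law of sines: s = t·sin S/sin T ≈ 20.186.
Law of sines: r = t·sin R/sin T ≈ 5.04.
The bisector from T has length 2·s·r·cos(∠T/2)/(s+r) ≈ 6.1472.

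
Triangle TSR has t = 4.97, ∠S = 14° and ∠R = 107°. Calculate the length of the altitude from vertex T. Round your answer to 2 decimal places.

1.34

The third angle is ∠T = 180° − ∠S − ∠R = 59.00°.
Law of sines: s = t·sin S/sin T ≈ 1.4027.
Law of sines: r = t·sin R/sin T ≈ 5.5448.
Area = ½·t·s·sin R ≈ 3.3334.
The altitude from T has length 2·area/t ≈ 1.3414.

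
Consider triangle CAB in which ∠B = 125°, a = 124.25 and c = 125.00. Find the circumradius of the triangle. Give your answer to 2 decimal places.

134.95

By the law of cosines, b² = c² + a² − 2·c·a·cos B = 48880, so b ≈ 221.09.
Area = ½·c·a·sin B ≈ 6361.2.
Circumradius = b/(2 sin B) ≈ 134.95.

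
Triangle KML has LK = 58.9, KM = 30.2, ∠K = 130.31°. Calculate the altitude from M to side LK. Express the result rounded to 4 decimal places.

h_M ≈ 23.0292

By the law of cosines, ML² = LK² + KM² − 2·LK·KM·cos K = 6682.7, so ML ≈ 81.748.
Area = ½·LK·KM·sin K ≈ 678.21.
The altitude from M has length 2·area/LK ≈ 23.029.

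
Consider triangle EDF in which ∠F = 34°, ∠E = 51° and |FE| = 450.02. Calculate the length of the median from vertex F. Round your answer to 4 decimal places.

The third angle is ∠D = 180° − ∠F − ∠E = 95.00°.
Law of sines: |DF| = |FE|·sin E/sin D ≈ 351.07.
Law of sines: |ED| = |FE|·sin F/sin D ≈ 252.61.
Median from F: ½√(2·|DF|² + 2·|FE|² − |ED|²) ≈ 383.31.

m_F ≈ 383.3148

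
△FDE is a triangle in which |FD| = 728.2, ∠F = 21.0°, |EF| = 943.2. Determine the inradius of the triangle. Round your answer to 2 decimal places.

By the law of cosines, |DE|² = |EF|² + |FD|² − 2·|EF|·|FD|·cos F = 1.3746e+05, so |DE| ≈ 370.76.
Area = ½·|EF|·|FD|·sin F ≈ 1.2307e+05.
Semiperimeter s = (370.76+943.2+728.2)/2 = 1021.1.
Inradius = area/s = 1.2307e+05/1021.1 ≈ 120.53.

120.53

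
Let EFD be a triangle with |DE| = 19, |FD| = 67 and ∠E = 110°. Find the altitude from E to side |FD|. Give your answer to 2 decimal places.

Law of sines: sin F = |DE|·sin E/|FD| ≈ 0.26648.
Since |FD| ≥ |DE|, only the acute value applies: ∠F ≈ 15.45°.
Then ∠D = 180° − ∠E − ∠F ≈ 54.55°.
Law of sines gives |EF| = |FD|·sin D/sin E ≈ 58.079.
Area = ½·|FD|·|DE|·sin D ≈ 518.48.
The altitude from E has length 2·area/|FD| ≈ 15.477.

15.48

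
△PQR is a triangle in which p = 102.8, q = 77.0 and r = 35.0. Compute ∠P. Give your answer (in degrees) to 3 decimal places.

By the law of cosines, cos P = (q² + r² − p²) / (2·q·r) ≈ -0.63337, so ∠P ≈ 129.30°.

∠P ≈ 129.299°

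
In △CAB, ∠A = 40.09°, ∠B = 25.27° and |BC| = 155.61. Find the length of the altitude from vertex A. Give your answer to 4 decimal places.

The third angle is ∠C = 180° − ∠A − ∠B = 114.64°.
Law of sines: |AB| = |BC|·sin C/sin A ≈ 219.63.
Law of sines: |CA| = |BC|·sin B/sin A ≈ 103.15.
Area = ½·|BC|·|AB|·sin B ≈ 7294.8.
The altitude from A has length 2·area/|BC| ≈ 93.758.

93.7576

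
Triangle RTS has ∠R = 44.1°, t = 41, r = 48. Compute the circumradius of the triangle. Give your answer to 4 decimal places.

34.4871

Law of sines: sin T = t·sin R/r ≈ 0.59443.
Since r ≥ t, only the acute value applies: ∠T ≈ 36.47°.
Then ∠S = 180° − ∠R − ∠T ≈ 99.43°.
Law of sines gives s = r·sin S/sin R ≈ 68.042.
Circumradius = r/(2 sin R) ≈ 34.487.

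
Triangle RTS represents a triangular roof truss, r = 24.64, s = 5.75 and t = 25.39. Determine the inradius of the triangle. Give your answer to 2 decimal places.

Semiperimeter p = (24.64 + 25.39 + 5.75)/2 = 27.89.
Heron's formula: area = √(27.89·3.25·2.5·22.14) ≈ 70.831.
Inradius = area/p = 70.831/27.89 ≈ 2.5397.

2.54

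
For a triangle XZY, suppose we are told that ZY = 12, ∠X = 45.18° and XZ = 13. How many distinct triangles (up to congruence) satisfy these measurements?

2

XZ·sin X = 13·sin(45.18°) ≈ 9.221.
Since XZ sin X < ZY < XZ (9.221 < 12 < 13), two triangles exist.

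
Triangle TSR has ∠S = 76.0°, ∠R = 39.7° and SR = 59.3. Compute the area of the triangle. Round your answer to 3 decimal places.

area ≈ 1209.385

The third angle is ∠T = 180° − ∠S − ∠R = 64.30°.
Law of sines: RT = SR·sin S/sin T ≈ 63.855.
Law of sines: TS = SR·sin R/sin T ≈ 42.037.
Area = ½·SR·RT·sin R ≈ 1209.4.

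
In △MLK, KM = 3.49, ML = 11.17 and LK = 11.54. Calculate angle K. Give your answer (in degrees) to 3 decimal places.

By the law of cosines, cos K = (LK² + KM² − ML²) / (2·LK·KM) ≈ 0.25553, so ∠K ≈ 75.19°.

∠K ≈ 75.195°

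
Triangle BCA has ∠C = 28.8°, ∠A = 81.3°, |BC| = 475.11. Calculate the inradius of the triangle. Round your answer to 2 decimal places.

The third angle is ∠B = 180° − ∠C − ∠A = 69.90°.
Law of sines: |CA| = |BC|·sin B/sin A ≈ 451.37.
Law of sines: |AB| = |BC|·sin C/sin A ≈ 231.55.
Area = ½·|BC|·|CA|·sin C ≈ 51656.
Semiperimeter s = (451.37+231.55+475.11)/2 = 579.01.
Inradius = area/s = 51656/579.01 ≈ 89.213.

r ≈ 89.21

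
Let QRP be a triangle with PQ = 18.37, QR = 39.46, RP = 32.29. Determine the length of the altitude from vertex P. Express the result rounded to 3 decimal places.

14.864

Semiperimeter s = (32.29 + 18.37 + 39.46)/2 = 45.06.
Heron's formula: area = √(45.06·12.77·26.69·5.6) ≈ 293.26.
The altitude from P has length 2·area/QR ≈ 14.864.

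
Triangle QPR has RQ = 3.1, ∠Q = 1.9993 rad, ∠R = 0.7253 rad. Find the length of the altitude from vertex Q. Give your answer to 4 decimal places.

h_Q ≈ 2.0564

The third angle is ∠P = π − ∠R − ∠Q = 0.4170 rad.
Law of sines: PR = RQ·sin Q/sin P ≈ 6.9621.
Law of sines: QP = RQ·sin R/sin P ≈ 5.0774.
Area = ½·RQ·PR·sin R ≈ 7.1585.
The altitude from Q has length 2·area/PR ≈ 2.0564.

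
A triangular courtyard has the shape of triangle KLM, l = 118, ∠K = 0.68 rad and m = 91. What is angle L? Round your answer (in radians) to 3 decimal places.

1.581

By the law of cosines, k² = l² + m² − 2·l·m·cos K = 5505.8, so k ≈ 74.201.
Law of cosines again: cos L = (m² + k² − l²)/(2·m·k) ≈ -0.01016, so ∠L ≈ 1.581 rad.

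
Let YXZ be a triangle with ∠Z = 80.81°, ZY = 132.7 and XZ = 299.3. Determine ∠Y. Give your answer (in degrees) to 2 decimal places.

73.97

By the law of cosines, YX² = XZ² + ZY² − 2·XZ·ZY·cos Z = 94503, so YX ≈ 307.41.
Law of cosines again: cos Y = (ZY² + YX² − XZ²)/(2·ZY·YX) ≈ 0.27617, so ∠Y ≈ 73.97°.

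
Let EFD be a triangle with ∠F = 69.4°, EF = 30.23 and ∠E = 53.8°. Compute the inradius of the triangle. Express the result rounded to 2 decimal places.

r ≈ 8.85

The third angle is ∠D = 180° − ∠E − ∠F = 56.80°.
Law of sines: FD = EF·sin E/sin D ≈ 29.153.
Law of sines: DE = EF·sin F/sin D ≈ 33.817.
Area = ½·EF·FD·sin F ≈ 412.48.
Semiperimeter s = (29.153+33.817+30.23)/2 = 46.6.
Inradius = area/s = 412.48/46.6 ≈ 8.8514.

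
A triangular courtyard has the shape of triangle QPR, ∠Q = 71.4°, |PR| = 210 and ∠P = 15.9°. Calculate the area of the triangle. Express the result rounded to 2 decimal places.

area ≈ 6366.63

The third angle is ∠R = 180° − ∠Q − ∠P = 92.70°.
Law of sines: |RQ| = |PR|·sin P/sin Q ≈ 60.702.
Law of sines: |QP| = |PR|·sin R/sin Q ≈ 221.33.
Area = ½·|PR|·|RQ|·sin R ≈ 6366.6.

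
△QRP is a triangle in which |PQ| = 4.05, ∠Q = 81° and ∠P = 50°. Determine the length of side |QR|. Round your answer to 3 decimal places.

The third angle is ∠R = 180° − ∠P − ∠Q = 49.00°.
Law of sines: |QR| = |PQ|·sin P/sin R ≈ 4.1108.

4.111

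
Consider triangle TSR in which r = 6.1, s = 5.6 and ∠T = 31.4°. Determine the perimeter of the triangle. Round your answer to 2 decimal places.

14.90

By the law of cosines, t² = s² + r² − 2·s·r·cos T = 10.255, so t ≈ 3.2024.
Semiperimeter p = (3.2024+5.6+6.1)/2 = 7.4512.
Perimeter = 3.2024 + 5.6 + 6.1 = 14.902.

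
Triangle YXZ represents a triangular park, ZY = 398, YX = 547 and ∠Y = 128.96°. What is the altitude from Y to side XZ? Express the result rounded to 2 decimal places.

By the law of cosines, XZ² = ZY² + YX² − 2·ZY·YX·cos Y = 7.3139e+05, so XZ ≈ 855.21.
Area = ½·ZY·YX·sin Y ≈ 84642.
The altitude from Y has length 2·area/XZ ≈ 197.94.

h_Y ≈ 197.94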